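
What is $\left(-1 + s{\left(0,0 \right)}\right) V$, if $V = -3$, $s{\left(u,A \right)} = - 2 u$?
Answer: $3$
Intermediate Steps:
$\left(-1 + s{\left(0,0 \right)}\right) V = \left(-1 - 0\right) \left(-3\right) = \left(-1 + 0\right) \left(-3\right) = \left(-1\right) \left(-3\right) = 3$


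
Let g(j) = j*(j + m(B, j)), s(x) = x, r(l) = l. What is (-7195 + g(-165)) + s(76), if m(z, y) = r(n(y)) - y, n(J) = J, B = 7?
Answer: 20106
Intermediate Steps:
m(z, y) = 0 (m(z, y) = y - y = 0)
g(j) = j² (g(j) = j*(j + 0) = j*j = j²)
(-7195 + g(-165)) + s(76) = (-7195 + (-165)²) + 76 = (-7195 + 27225) + 76 = 20030 + 76 = 20106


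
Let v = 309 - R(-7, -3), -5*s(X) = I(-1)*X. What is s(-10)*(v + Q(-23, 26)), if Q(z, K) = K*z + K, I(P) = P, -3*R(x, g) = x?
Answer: 1592/3 ≈ 530.67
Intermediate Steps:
R(x, g) = -x/3
Q(z, K) = K + K*z
s(X) = X/5 (s(X) = -(-1)*X/5 = X/5)
v = 920/3 (v = 309 - (-1)*(-7)/3 = 309 - 1*7/3 = 309 - 7/3 = 920/3 ≈ 306.67)
s(-10)*(v + Q(-23, 26)) = ((⅕)*(-10))*(920/3 + 26*(1 - 23)) = -2*(920/3 + 26*(-22)) = -2*(920/3 - 572) = -2*(-796/3) = 1592/3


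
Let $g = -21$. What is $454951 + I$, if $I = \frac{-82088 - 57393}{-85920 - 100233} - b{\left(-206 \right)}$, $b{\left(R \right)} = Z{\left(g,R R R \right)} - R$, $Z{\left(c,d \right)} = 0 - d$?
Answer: $- \frac{1542662988382}{186153} \approx -8.2871 \cdot 10^{6}$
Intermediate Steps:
$Z{\left(c,d \right)} = - d$
$b{\left(R \right)} = - R - R^{3}$ ($b{\left(R \right)} = - R R R - R = - R^{2} R - R = - R^{3} - R = - R - R^{3}$)
$I = - \frac{1627353481885}{186153}$ ($I = \frac{-82088 - 57393}{-85920 - 100233} - \left(\left(-1\right) \left(-206\right) - \left(-206\right)^{3}\right) = - \frac{139481}{-186153} - \left(206 - -8741816\right) = \left(-139481\right) \left(- \frac{1}{186153}\right) - \left(206 + 8741816\right) = \frac{139481}{186153} - 8742022 = - \frac{1627353481885}{186153} \approx -8.742 \cdot 10^{6}$)
$454951 + I = 454951 - \frac{1627353481885}{186153} = - \frac{1542662988382}{186153}$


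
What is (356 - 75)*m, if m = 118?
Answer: 33158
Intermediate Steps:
(356 - 75)*m = (356 - 75)*118 = 281*118 = 33158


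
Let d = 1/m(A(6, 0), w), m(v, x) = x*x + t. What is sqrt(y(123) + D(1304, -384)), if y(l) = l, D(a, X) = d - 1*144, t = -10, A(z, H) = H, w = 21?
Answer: 5*I*sqrt(156022)/431 ≈ 4.5823*I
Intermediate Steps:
m(v, x) = -10 + x**2 (m(v, x) = x*x - 10 = x**2 - 10 = -10 + x**2)
d = 1/431 (d = 1/(-10 + 21**2) = 1/(-10 + 441) = 1/431 ≈ 0.0023202)
D(a, X) = -62063/431 (D(a, X) = 1/431 - 1*144 = 1/431 - 144 = -62063/431)
sqrt(y(123) + D(1304, -384)) = sqrt(123 - 62063/431) = sqrt(-9050/431) = 5*I*sqrt(156022)/431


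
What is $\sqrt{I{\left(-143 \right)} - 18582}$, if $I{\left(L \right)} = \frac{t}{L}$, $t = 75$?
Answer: $\frac{i \sqrt{379994043}}{143} \approx 136.32 i$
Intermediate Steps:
$I{\left(L \right)} = \frac{75}{L}$
$\sqrt{I{\left(-143 \right)} - 18582} = \sqrt{\frac{75}{-143} - 18582} = \sqrt{75 \left(- \frac{1}{143}\right) - 18582} = \sqrt{- \frac{75}{143} - 18582} = \sqrt{- \frac{2657301}{143}} = \frac{i \sqrt{379994043}}{143}$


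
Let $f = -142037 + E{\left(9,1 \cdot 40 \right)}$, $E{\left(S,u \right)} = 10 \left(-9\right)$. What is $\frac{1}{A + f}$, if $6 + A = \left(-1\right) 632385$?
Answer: $- \frac{1}{774518} \approx -1.2911 \cdot 10^{-6}$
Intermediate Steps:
$E{\left(S,u \right)} = -90$
$A = -632391$ ($A = -6 - 632385 = -632391$)
$f = -142127$ ($f = -142037 - 90 = -142127$)
$\frac{1}{A + f} = \frac{1}{-632391 - 142127} = \frac{1}{-774518} = - \frac{1}{774518}$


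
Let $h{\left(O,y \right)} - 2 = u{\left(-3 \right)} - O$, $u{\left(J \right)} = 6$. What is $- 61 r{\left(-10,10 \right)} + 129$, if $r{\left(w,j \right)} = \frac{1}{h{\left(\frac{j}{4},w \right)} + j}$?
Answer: $\frac{3877}{31} \approx 125.06$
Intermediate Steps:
$h{\left(O,y \right)} = 8 - O$ ($h{\left(O,y \right)} = 2 - \left(-6 + O\right) = 8 - O$)
$r{\left(w,j \right)} = \frac{1}{8 + \frac{3 j}{4}}$ ($r{\left(w,j \right)} = \frac{1}{\left(8 - \frac{j}{4}\right) + j} = \frac{1}{8 + \frac{3 j}{4}}$)
$- 61 r{\left(-10,10 \right)} + 129 = - 61 \frac{4}{32 + 3 \cdot 10} + 129 = - 61 \frac{4}{32 + 30} + 129 = - 61 \cdot \frac{4}{62} + 129 = - 61 \cdot 4 \cdot \frac{1}{62} + 129 = \left(-61\right) \frac{2}{31} + 129 = - \frac{122}{31} + 129 = \frac{3877}{31}$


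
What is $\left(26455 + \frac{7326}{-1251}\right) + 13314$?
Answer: $\frac{5527077}{139} \approx 39763.0$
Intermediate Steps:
$\left(26455 + \frac{7326}{-1251}\right) + 13314 = \left(26455 + 7326 \left(- \frac{1}{1251}\right)\right) + 13314 = \left(26455 - \frac{814}{139}\right) + 13314 = \frac{3676431}{139} + 13314 = \frac{5527077}{139}$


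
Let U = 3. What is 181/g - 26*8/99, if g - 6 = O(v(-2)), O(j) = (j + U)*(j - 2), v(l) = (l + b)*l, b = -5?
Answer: -8587/6930 ≈ -1.2391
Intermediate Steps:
v(l) = l*(-5 + l) (v(l) = (l - 5)*l = (-5 + l)*l = l*(-5 + l))
O(j) = (-2 + j)*(3 + j) (O(j) = (j + 3)*(j - 2) = (3 + j)*(-2 + j) = (-2 + j)*(3 + j))
g = 210 (g = 6 + (-6 - 2*(-5 - 2) + (-2*(-5 - 2))**2) = 6 + (-6 - 2*(-7) + (-2*(-7))**2) = 6 + (-6 + 14 + 14**2) = 6 + (-6 + 14 + 196) = 6 + 204 = 210)
181/g - 26*8/99 = 181/210 - 26*8/99 = 181*(1/210) - 208*1/99 = 181/210 - 208/99 = -8587/6930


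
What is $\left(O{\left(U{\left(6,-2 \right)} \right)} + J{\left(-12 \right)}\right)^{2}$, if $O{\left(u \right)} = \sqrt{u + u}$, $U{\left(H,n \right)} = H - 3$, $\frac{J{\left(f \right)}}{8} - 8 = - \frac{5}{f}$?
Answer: $\frac{40858}{9} + \frac{404 \sqrt{6}}{3} \approx 4869.6$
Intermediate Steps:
$J{\left(f \right)} = 64 - \frac{40}{f}$ ($J{\left(f \right)} = 64 + 8 \left(- \frac{5}{f}\right) = 64 - \frac{40}{f}$)
$U{\left(H,n \right)} = -3 + H$
$O{\left(u \right)} = \sqrt{2} \sqrt{u}$ ($O{\left(u \right)} = \sqrt{2 u} = \sqrt{2} \sqrt{u}$)
$\left(O{\left(U{\left(6,-2 \right)} \right)} + J{\left(-12 \right)}\right)^{2} = \left(\sqrt{2} \sqrt{-3 + 6} + \left(64 - \frac{40}{-12}\right)\right)^{2} = \left(\sqrt{2} \sqrt{3} + \left(64 - - \frac{10}{3}\right)\right)^{2} = \left(\sqrt{6} + \left(64 + \frac{10}{3}\right)\right)^{2} = \left(\sqrt{6} + \frac{202}{3}\right)^{2} = \left(\frac{202}{3} + \sqrt{6}\right)^{2}$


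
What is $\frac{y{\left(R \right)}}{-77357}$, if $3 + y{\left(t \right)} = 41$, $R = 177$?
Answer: $- \frac{38}{77357} \approx -0.00049123$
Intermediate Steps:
$y{\left(t \right)} = 38$ ($y{\left(t \right)} = -3 + 41 = 38$)
$\frac{y{\left(R \right)}}{-77357} = \frac{38}{-77357} = 38 \left(- \frac{1}{77357}\right) = - \frac{38}{77357}$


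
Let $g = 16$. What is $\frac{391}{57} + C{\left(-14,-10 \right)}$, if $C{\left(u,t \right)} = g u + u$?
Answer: $- \frac{13175}{57} \approx -231.14$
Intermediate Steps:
$C{\left(u,t \right)} = 17 u$ ($C{\left(u,t \right)} = 16 u + u = 17 u$)
$\frac{391}{57} + C{\left(-14,-10 \right)} = \frac{391}{57} + 17 \left(-14\right) = 391 \cdot \frac{1}{57} - 238 = \frac{391}{57} - 238 = - \frac{13175}{57}$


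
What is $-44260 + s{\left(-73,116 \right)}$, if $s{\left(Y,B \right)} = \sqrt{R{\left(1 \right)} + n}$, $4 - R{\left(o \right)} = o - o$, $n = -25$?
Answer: $-44260 + i \sqrt{21} \approx -44260.0 + 4.5826 i$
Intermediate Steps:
$R{\left(o \right)} = 4$ ($R{\left(o \right)} = 4 - \left(o - o\right) = 4 - 0 = 4 + 0 = 4$)
$s{\left(Y,B \right)} = i \sqrt{21}$ ($s{\left(Y,B \right)} = \sqrt{4 - 25} = \sqrt{-21} = i \sqrt{21}$)
$-44260 + s{\left(-73,116 \right)} = -44260 + i \sqrt{21}$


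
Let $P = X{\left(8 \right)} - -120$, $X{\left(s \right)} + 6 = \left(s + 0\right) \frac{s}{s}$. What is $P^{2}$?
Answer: $14884$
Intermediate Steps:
$X{\left(s \right)} = -6 + s$ ($X{\left(s \right)} = -6 + \left(s + 0\right) \frac{s}{s} = -6 + s 1 = -6 + s$)
$P = 122$ ($P = \left(-6 + 8\right) - -120 = 2 + 120 = 122$)
$P^{2} = 122^{2} = 14884$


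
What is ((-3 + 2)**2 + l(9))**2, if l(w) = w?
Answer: 100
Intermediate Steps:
((-3 + 2)**2 + l(9))**2 = ((-3 + 2)**2 + 9)**2 = ((-1)**2 + 9)**2 = (1 + 9)**2 = 10**2 = 100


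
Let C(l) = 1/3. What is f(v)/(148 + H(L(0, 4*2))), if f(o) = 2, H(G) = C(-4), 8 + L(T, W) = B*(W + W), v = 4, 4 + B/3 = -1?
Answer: 6/445 ≈ 0.013483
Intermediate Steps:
B = -15 (B = -12 + 3*(-1) = -12 - 3 = -15)
C(l) = ⅓
L(T, W) = -8 - 30*W (L(T, W) = -8 - 15*(W + W) = -8 - 30*W)
H(G) = ⅓
f(v)/(148 + H(L(0, 4*2))) = 2/(148 + ⅓) = 2/(445/3) = 2*(3/445) = 6/445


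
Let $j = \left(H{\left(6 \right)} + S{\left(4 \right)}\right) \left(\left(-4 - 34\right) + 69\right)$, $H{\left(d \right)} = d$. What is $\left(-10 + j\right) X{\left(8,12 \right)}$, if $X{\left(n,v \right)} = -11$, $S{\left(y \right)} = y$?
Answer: $-3300$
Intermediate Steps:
$j = 310$ ($j = \left(6 + 4\right) \left(\left(-4 - 34\right) + 69\right) = 10 \left(\left(-4 - 34\right) + 69\right) = 10 \left(-38 + 69\right) = 10 \cdot 31 = 310$)
$\left(-10 + j\right) X{\left(8,12 \right)} = \left(-10 + 310\right) \left(-11\right) = 300 \left(-11\right) = -3300$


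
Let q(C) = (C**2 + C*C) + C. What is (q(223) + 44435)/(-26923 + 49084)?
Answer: 144116/22161 ≈ 6.5031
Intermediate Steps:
q(C) = C + 2*C**2 (q(C) = (C**2 + C**2) + C = 2*C**2 + C = C + 2*C**2)
(q(223) + 44435)/(-26923 + 49084) = (223*(1 + 2*223) + 44435)/(-26923 + 49084) = (223*(1 + 446) + 44435)/22161 = (223*447 + 44435)*(1/22161) = (99681 + 44435)*(1/22161) = 144116*(1/22161) = 144116/22161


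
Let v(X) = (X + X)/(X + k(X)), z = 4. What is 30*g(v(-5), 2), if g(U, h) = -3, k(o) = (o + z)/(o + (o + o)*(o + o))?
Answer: -90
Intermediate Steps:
k(o) = (4 + o)/(o + 4*o²) (k(o) = (o + 4)/(o + (o + o)*(o + o)) = (4 + o)/(o + (2*o)*(2*o)) = (4 + o)/(o + 4*o²))
v(X) = 2*X/(X + (4 + X)/(X*(1 + 4*X))) (v(X) = (X + X)/(X + (4 + X)/(X*(1 + 4*X))) = (2*X)/(X + (4 + X)/(X*(1 + 4*X))) = 2*X/(X + (4 + X)/(X*(1 + 4*X))))
30*g(v(-5), 2) = 30*(-3) = -90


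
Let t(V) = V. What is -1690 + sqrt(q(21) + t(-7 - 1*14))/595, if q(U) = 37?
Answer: -1005546/595 ≈ -1690.0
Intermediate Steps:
-1690 + sqrt(q(21) + t(-7 - 1*14))/595 = -1690 + sqrt(37 + (-7 - 1*14))/595 = -1690 + sqrt(37 + (-7 - 14))*(1/595) = -1690 + sqrt(37 - 21)*(1/595) = -1690 + sqrt(16)*(1/595) = -1690 + 4*(1/595) = -1690 + 4/595 = -1005546/595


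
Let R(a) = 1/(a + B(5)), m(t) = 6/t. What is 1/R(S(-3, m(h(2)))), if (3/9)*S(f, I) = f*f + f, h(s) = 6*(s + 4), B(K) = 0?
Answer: 18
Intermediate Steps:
h(s) = 24 + 6*s (h(s) = 6*(4 + s) = 24 + 6*s)
S(f, I) = 3*f + 3*f² (S(f, I) = 3*(f*f + f) = 3*(f² + f) = 3*(f + f²) = 3*f + 3*f²)
R(a) = 1/a (R(a) = 1/(a + 0) = 1/a)
1/R(S(-3, m(h(2)))) = 1/(1/(3*(-3)*(1 - 3))) = 1/(1/(3*(-3)*(-2))) = 1/(1/18) = 18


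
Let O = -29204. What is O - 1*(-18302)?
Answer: -10902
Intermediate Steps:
O - 1*(-18302) = -29204 - 1*(-18302) = -29204 + 18302 = -10902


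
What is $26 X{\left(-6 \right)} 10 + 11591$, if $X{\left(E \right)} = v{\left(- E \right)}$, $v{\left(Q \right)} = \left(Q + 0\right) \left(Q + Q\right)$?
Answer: $30311$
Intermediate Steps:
$v{\left(Q \right)} = 2 Q^{2}$ ($v{\left(Q \right)} = Q 2 Q = 2 Q^{2}$)
$X{\left(E \right)} = 2 E^{2}$ ($X{\left(E \right)} = 2 \left(- E\right)^{2} = 2 E^{2}$)
$26 X{\left(-6 \right)} 10 + 11591 = 26 \cdot 2 \left(-6\right)^{2} \cdot 10 + 11591 = 26 \cdot 2 \cdot 36 \cdot 10 + 11591 = 26 \cdot 72 \cdot 10 + 11591 = 1872 \cdot 10 + 11591 = 18720 + 11591 = 30311$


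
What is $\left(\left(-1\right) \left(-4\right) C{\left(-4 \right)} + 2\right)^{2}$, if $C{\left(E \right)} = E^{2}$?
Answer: $4356$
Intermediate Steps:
$\left(\left(-1\right) \left(-4\right) C{\left(-4 \right)} + 2\right)^{2} = \left(\left(-1\right) \left(-4\right) \left(-4\right)^{2} + 2\right)^{2} = \left(4 \cdot 16 + 2\right)^{2} = \left(64 + 2\right)^{2} = 66^{2} = 4356$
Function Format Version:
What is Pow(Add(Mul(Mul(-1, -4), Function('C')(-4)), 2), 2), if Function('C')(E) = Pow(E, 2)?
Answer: 4356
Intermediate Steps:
Pow(Add(Mul(Mul(-1, -4), Function('C')(-4)), 2), 2) = Pow(Add(Mul(Mul(-1, -4), Pow(-4, 2)), 2), 2) = Pow(Add(Mul(4, 16), 2), 2) = Pow(Add(64, 2), 2) = Pow(66, 2) = 4356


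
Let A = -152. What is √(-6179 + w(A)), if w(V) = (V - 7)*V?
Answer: √17989 ≈ 134.12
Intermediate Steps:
w(V) = V*(-7 + V) (w(V) = (-7 + V)*V = V*(-7 + V))
√(-6179 + w(A)) = √(-6179 - 152*(-7 - 152)) = √(-6179 - 152*(-159)) = √(-6179 + 24168) = √17989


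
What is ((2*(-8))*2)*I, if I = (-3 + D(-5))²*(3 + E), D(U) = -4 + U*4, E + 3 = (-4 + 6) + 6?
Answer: -186624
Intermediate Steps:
E = 5 (E = -3 + ((-4 + 6) + 6) = -3 + (2 + 6) = -3 + 8 = 5)
D(U) = -4 + 4*U
I = 5832 (I = (-3 + (-4 + 4*(-5)))²*(3 + 5) = (-3 + (-4 - 20))²*8 = (-3 - 24)²*8 = (-27)²*8 = 729*8 = 5832)
((2*(-8))*2)*I = ((2*(-8))*2)*5832 = -16*2*5832 = -32*5832 = -186624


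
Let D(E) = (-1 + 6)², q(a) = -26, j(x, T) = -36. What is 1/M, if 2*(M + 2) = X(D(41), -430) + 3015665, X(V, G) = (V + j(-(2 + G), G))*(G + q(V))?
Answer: 2/3020677 ≈ 6.6210e-7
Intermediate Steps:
D(E) = 25 (D(E) = 5² = 25)
X(V, G) = (-36 + V)*(-26 + G) (X(V, G) = (V - 36)*(G - 26) = (-36 + V)*(-26 + G))
M = 3020677/2 (M = -2 + ((936 - 36*(-430) - 26*25 - 430*25) + 3015665)/2 = -2 + ((936 + 15480 - 650 - 10750) + 3015665)/2 = -2 + (5016 + 3015665)/2 = -2 + (½)*3020681 = -2 + 3020681/2 = 3020677/2 ≈ 1.5103e+6)
1/M = 1/(3020677/2) = 2/3020677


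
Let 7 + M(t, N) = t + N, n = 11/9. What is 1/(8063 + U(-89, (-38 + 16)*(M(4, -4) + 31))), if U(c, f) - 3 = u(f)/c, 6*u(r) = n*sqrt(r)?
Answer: 7762730499/62614184207596 + 8811*I*sqrt(33)/62614184207596 ≈ 0.00012398 + 8.0837e-10*I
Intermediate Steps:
n = 11/9 (n = 11*(1/9) = 11/9 ≈ 1.2222)
M(t, N) = -7 + N + t (M(t, N) = -7 + (t + N) = -7 + (N + t) = -7 + N + t)
u(r) = 11*sqrt(r)/54 (u(r) = (11*sqrt(r)/9)/6 = 11*sqrt(r)/54)
U(c, f) = 3 + 11*sqrt(f)/(54*c) (U(c, f) = 3 + (11*sqrt(f)/54)/c = 3 + 11*sqrt(f)/(54*c))
1/(8063 + U(-89, (-38 + 16)*(M(4, -4) + 31))) = 1/(8063 + (3 + (11/54)*sqrt((-38 + 16)*((-7 - 4 + 4) + 31))/(-89))) = 1/(8063 + (3 + (11/54)*(-1/89)*sqrt(-22*(-7 + 31)))) = 1/(8063 + (3 + (11/54)*(-1/89)*sqrt(-22*24))) = 1/(8063 + (3 + (11/54)*(-1/89)*sqrt(-528))) = 1/(8063 + (3 + (11/54)*(-1/89)*(4*I*sqrt(33)))) = 1/(8063 + (3 - 22*I*sqrt(33)/2403)) = 1/(8066 - 22*I*sqrt(33)/2403)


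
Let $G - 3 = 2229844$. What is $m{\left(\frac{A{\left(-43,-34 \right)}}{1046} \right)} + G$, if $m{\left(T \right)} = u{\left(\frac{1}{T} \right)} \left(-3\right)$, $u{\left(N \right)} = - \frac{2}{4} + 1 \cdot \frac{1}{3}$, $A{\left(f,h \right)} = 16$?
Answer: $\frac{4459695}{2} \approx 2.2298 \cdot 10^{6}$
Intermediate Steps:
$G = 2229847$ ($G = 3 + 2229844 = 2229847$)
$u{\left(N \right)} = - \frac{1}{6}$ ($u{\left(N \right)} = \left(-2\right) \frac{1}{4} + 1 \cdot \frac{1}{3} = - \frac{1}{2} + \frac{1}{3} = - \frac{1}{6}$)
$m{\left(T \right)} = \frac{1}{2}$ ($m{\left(T \right)} = \left(- \frac{1}{6}\right) \left(-3\right) = \frac{1}{2}$)
$m{\left(\frac{A{\left(-43,-34 \right)}}{1046} \right)} + G = \frac{1}{2} + 2229847 = \frac{4459695}{2}$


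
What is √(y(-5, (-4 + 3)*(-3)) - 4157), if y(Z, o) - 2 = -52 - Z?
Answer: I*√4202 ≈ 64.823*I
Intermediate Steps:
y(Z, o) = -50 - Z (y(Z, o) = 2 + (-52 - Z) = -50 - Z)
√(y(-5, (-4 + 3)*(-3)) - 4157) = √((-50 - 1*(-5)) - 4157) = √((-50 + 5) - 4157) = √(-45 - 4157) = √(-4202) = I*√4202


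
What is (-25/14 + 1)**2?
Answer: 121/196 ≈ 0.61735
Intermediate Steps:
(-25/14 + 1)**2 = (-11/14)**2 = 121/196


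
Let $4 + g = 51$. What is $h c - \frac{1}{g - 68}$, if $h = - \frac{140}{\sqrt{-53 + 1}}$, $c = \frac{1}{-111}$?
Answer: $\frac{1}{21} - \frac{70 i \sqrt{13}}{1443} \approx 0.047619 - 0.17491 i$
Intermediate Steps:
$g = 47$ ($g = -4 + 51 = 47$)
$c = - \frac{1}{111} \approx -0.009009$
$h = \frac{70 i \sqrt{13}}{13}$ ($h = - \frac{140}{\sqrt{-52}} = - \frac{140}{2 i \sqrt{13}} = - 140 \left(- \frac{i \sqrt{13}}{26}\right) = \frac{70 i \sqrt{13}}{13} \approx 19.415 i$)
$h c - \frac{1}{g - 68} = \frac{70 i \sqrt{13}}{13} \left(- \frac{1}{111}\right) - \frac{1}{47 - 68} = - \frac{70 i \sqrt{13}}{1443} - \frac{1}{-21} = - \frac{70 i \sqrt{13}}{1443} - - \frac{1}{21} = - \frac{70 i \sqrt{13}}{1443} + \frac{1}{21} = \frac{1}{21} - \frac{70 i \sqrt{13}}{1443}$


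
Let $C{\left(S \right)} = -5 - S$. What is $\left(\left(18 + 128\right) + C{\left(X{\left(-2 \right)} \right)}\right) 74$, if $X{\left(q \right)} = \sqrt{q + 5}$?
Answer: $10434 - 74 \sqrt{3} \approx 10306.0$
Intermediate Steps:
$X{\left(q \right)} = \sqrt{5 + q}$
$\left(\left(18 + 128\right) + C{\left(X{\left(-2 \right)} \right)}\right) 74 = \left(\left(18 + 128\right) - \left(5 + \sqrt{5 - 2}\right)\right) 74 = \left(146 - \left(5 + \sqrt{3}\right)\right) 74 = \left(141 - \sqrt{3}\right) 74 = 10434 - 74 \sqrt{3}$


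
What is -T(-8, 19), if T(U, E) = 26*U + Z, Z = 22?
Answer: 186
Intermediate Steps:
T(U, E) = 22 + 26*U (T(U, E) = 26*U + 22 = 22 + 26*U)
-T(-8, 19) = -(22 + 26*(-8)) = -(22 - 208) = -1*(-186) = 186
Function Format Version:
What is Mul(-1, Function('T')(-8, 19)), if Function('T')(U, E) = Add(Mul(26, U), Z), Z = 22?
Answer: 186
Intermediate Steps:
Function('T')(U, E) = Add(22, Mul(26, U)) (Function('T')(U, E) = Add(Mul(26, U), 22) = Add(22, Mul(26, U)))
Mul(-1, Function('T')(-8, 19)) = Mul(-1, Add(22, Mul(26, -8))) = Mul(-1, Add(22, -208)) = Mul(-1, -186) = 186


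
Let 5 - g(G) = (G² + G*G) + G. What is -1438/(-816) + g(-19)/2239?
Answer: 1325057/913512 ≈ 1.4505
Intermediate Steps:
g(G) = 5 - G - 2*G² (g(G) = 5 - ((G² + G*G) + G) = 5 - ((G² + G²) + G) = 5 - (2*G² + G) = 5 - (G + 2*G²) = 5 + (-G - 2*G²) = 5 - G - 2*G²)
-1438/(-816) + g(-19)/2239 = -1438/(-816) + (5 - 1*(-19) - 2*(-19)²)/2239 = -1438*(-1/816) + (5 + 19 - 2*361)*(1/2239) = 719/408 + (5 + 19 - 722)*(1/2239) = 719/408 - 698*1/2239 = 719/408 - 698/2239 = 1325057/913512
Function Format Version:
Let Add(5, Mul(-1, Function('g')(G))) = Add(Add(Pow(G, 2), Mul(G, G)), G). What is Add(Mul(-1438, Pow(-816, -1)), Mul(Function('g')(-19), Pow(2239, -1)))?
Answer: Rational(1325057, 913512) ≈ 1.4505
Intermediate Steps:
Function('g')(G) = Add(5, Mul(-1, G), Mul(-2, Pow(G, 2))) (Function('g')(G) = Add(5, Mul(-1, Add(Add(Pow(G, 2), Mul(G, G)), G))) = Add(5, Mul(-1, Add(Add(Pow(G, 2), Pow(G, 2)), G))) = Add(5, Mul(-1, Add(Mul(2, Pow(G, 2)), G))) = Add(5, Mul(-1, Add(G, Mul(2, Pow(G, 2))))) = Add(5, Add(Mul(-1, G), Mul(-2, Pow(G, 2)))) = Add(5, Mul(-1, G), Mul(-2, Pow(G, 2))))
Add(Mul(-1438, Pow(-816, -1)), Mul(Function('g')(-19), Pow(2239, -1))) = Add(Mul(-1438, Pow(-816, -1)), Mul(Add(5, Mul(-1, -19), Mul(-2, Pow(-19, 2))), Pow(2239, -1))) = Add(Mul(-1438, Rational(-1, 816)), Mul(Add(5, 19, Mul(-2, 361)), Rational(1, 2239))) = Add(Rational(719, 408), Mul(Add(5, 19, -722), Rational(1, 2239))) = Add(Rational(719, 408), Mul(-698, Rational(1, 2239))) = Add(Rational(719, 408), Rational(-698, 2239)) = Rational(1325057, 913512)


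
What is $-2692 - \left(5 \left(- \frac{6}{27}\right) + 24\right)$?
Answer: $- \frac{24434}{9} \approx -2714.9$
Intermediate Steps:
$-2692 - \left(5 \left(- \frac{6}{27}\right) + 24\right) = -2692 - \left(5 \left(\left(-6\right) \frac{1}{27}\right) + 24\right) = -2692 - \left(5 \left(- \frac{2}{9}\right) + 24\right) = -2692 - \left(- \frac{10}{9} + 24\right) = -2692 - \frac{206}{9} = - \frac{24434}{9}$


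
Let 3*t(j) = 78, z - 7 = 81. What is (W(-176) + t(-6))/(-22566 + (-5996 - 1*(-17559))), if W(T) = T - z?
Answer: 238/11003 ≈ 0.021630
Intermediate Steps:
z = 88 (z = 7 + 81 = 88)
t(j) = 26 (t(j) = (⅓)*78 = 26)
W(T) = -88 + T (W(T) = T - 1*88 = T - 88 = -88 + T)
(W(-176) + t(-6))/(-22566 + (-5996 - 1*(-17559))) = ((-88 - 176) + 26)/(-22566 + (-5996 - 1*(-17559))) = (-264 + 26)/(-22566 + (-5996 + 17559)) = -238/(-22566 + 11563) = -238/(-11003) = -238*(-1/11003) = 238/11003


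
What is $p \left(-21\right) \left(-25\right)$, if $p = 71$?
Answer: $37275$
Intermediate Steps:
$p \left(-21\right) \left(-25\right) = 71 \left(-21\right) \left(-25\right) = \left(-1491\right) \left(-25\right) = 37275$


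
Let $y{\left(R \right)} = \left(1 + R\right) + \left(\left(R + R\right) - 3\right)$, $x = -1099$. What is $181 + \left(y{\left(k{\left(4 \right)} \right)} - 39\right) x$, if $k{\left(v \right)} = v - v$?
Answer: $45240$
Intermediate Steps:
$k{\left(v \right)} = 0$
$y{\left(R \right)} = -2 + 3 R$ ($y{\left(R \right)} = \left(1 + R\right) + \left(2 R - 3\right) = \left(1 + R\right) + \left(-3 + 2 R\right) = -2 + 3 R$)
$181 + \left(y{\left(k{\left(4 \right)} \right)} - 39\right) x = 181 + \left(\left(-2 + 3 \cdot 0\right) - 39\right) \left(-1099\right) = 181 + \left(\left(-2 + 0\right) - 39\right) \left(-1099\right) = 181 + \left(-2 - 39\right) \left(-1099\right) = 181 - -45059 = 181 + 45059 = 45240$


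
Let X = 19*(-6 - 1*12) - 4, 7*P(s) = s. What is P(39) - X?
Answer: 2461/7 ≈ 351.57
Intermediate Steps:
P(s) = s/7
X = -346 (X = 19*(-6 - 12) - 4 = 19*(-18) - 4 = -342 - 4 = -346)
P(39) - X = (⅐)*39 - 1*(-346) = 39/7 + 346 = 2461/7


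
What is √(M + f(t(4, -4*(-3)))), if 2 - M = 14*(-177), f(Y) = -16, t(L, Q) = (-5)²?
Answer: 4*√154 ≈ 49.639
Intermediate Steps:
t(L, Q) = 25
M = 2480 (M = 2 - 14*(-177) = 2 - 1*(-2478) = 2 + 2478 = 2480)
√(M + f(t(4, -4*(-3)))) = √(2480 - 16) = √2464 = 4*√154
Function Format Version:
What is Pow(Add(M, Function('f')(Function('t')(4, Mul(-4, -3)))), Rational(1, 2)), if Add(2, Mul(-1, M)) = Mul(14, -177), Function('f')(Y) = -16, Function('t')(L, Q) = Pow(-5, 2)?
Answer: Mul(4, Pow(154, Rational(1, 2))) ≈ 49.639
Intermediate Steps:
Function('t')(L, Q) = 25
M = 2480 (M = Add(2, Mul(-1, Mul(14, -177))) = Add(2, Mul(-1, -2478)) = Add(2, 2478) = 2480)
Pow(Add(M, Function('f')(Function('t')(4, Mul(-4, -3)))), Rational(1, 2)) = Pow(Add(2480, -16), Rational(1, 2)) = Pow(2464, Rational(1, 2)) = Mul(4, Pow(154, Rational(1, 2)))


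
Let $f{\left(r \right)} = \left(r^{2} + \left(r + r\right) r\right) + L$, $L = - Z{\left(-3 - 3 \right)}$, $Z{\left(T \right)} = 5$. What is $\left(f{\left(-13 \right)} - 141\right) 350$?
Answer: $126350$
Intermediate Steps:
$L = -5$ ($L = \left(-1\right) 5 = -5$)
$f{\left(r \right)} = -5 + 3 r^{2}$ ($f{\left(r \right)} = \left(r^{2} + \left(r + r\right) r\right) - 5 = \left(r^{2} + 2 r r\right) - 5 = \left(r^{2} + 2 r^{2}\right) - 5 = 3 r^{2} - 5 = -5 + 3 r^{2}$)
$\left(f{\left(-13 \right)} - 141\right) 350 = \left(\left(-5 + 3 \left(-13\right)^{2}\right) - 141\right) 350 = \left(\left(-5 + 3 \cdot 169\right) - 141\right) 350 = \left(\left(-5 + 507\right) - 141\right) 350 = \left(502 - 141\right) 350 = 361 \cdot 350 = 126350$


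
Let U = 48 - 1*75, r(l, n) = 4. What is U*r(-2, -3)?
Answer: -108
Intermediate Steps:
U = -27 (U = 48 - 75 = -27)
U*r(-2, -3) = -27*4 = -108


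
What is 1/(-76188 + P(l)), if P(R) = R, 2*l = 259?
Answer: -2/152117 ≈ -1.3148e-5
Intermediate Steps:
l = 259/2 (l = (½)*259 = 259/2 ≈ 129.50)
1/(-76188 + P(l)) = 1/(-76188 + 259/2) = 1/(-152117/2) = -2/152117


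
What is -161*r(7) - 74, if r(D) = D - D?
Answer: -74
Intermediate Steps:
r(D) = 0
-161*r(7) - 74 = -161*0 - 74 = 0 - 74 = -74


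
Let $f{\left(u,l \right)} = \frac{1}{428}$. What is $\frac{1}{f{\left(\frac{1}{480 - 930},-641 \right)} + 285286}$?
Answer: $\frac{428}{122102409} \approx 3.5053 \cdot 10^{-6}$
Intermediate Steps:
$f{\left(u,l \right)} = \frac{1}{428}$
$\frac{1}{f{\left(\frac{1}{480 - 930},-641 \right)} + 285286} = \frac{1}{\frac{1}{428} + 285286} = \frac{1}{\frac{122102409}{428}} = \frac{428}{122102409}$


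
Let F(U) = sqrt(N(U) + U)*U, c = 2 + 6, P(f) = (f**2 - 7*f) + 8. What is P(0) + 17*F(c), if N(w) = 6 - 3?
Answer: 8 + 136*sqrt(11) ≈ 459.06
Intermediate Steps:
P(f) = 8 + f**2 - 7*f
c = 8
N(w) = 3
F(U) = U*sqrt(3 + U) (F(U) = sqrt(3 + U)*U = U*sqrt(3 + U))
P(0) + 17*F(c) = (8 + 0**2 - 7*0) + 17*(8*sqrt(3 + 8)) = (8 + 0 + 0) + 17*(8*sqrt(11)) = 8 + 136*sqrt(11)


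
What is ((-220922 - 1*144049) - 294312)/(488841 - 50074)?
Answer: -659283/438767 ≈ -1.5026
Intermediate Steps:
((-220922 - 1*144049) - 294312)/(488841 - 50074) = ((-220922 - 144049) - 294312)/438767 = (-364971 - 294312)*(1/438767) = -659283*1/438767 = -659283/438767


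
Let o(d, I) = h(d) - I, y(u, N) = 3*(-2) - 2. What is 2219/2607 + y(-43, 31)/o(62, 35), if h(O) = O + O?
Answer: 176635/232023 ≈ 0.76128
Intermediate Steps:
y(u, N) = -8 (y(u, N) = -6 - 2 = -8)
h(O) = 2*O
o(d, I) = -I + 2*d (o(d, I) = 2*d - I = -I + 2*d)
2219/2607 + y(-43, 31)/o(62, 35) = 2219/2607 - 8/(-1*35 + 2*62) = 2219*(1/2607) - 8/(-35 + 124) = 2219/2607 - 8/89 = 176635/232023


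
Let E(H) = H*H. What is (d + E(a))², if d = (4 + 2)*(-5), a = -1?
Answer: 841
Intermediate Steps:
d = -30 (d = 6*(-5) = -30)
E(H) = H²
(d + E(a))² = (-30 + (-1)²)² = (-30 + 1)² = (-29)² = 841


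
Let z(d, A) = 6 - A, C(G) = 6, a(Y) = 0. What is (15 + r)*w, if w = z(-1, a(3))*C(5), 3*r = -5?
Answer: 480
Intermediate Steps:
r = -5/3 (r = (1/3)*(-5) = -5/3 ≈ -1.6667)
w = 36 (w = (6 - 1*0)*6 = (6 + 0)*6 = 6*6 = 36)
(15 + r)*w = (15 - 5/3)*36 = (40/3)*36 = 480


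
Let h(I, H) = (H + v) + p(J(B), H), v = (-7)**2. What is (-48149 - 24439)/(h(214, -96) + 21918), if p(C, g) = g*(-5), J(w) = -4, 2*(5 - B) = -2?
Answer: -72588/22351 ≈ -3.2476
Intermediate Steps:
B = 6 (B = 5 - 1/2*(-2) = 5 + 1 = 6)
p(C, g) = -5*g
v = 49
h(I, H) = 49 - 4*H (h(I, H) = (H + 49) - 5*H = (49 + H) - 5*H = 49 - 4*H)
(-48149 - 24439)/(h(214, -96) + 21918) = (-48149 - 24439)/((49 - 4*(-96)) + 21918) = -72588/((49 + 384) + 21918) = -72588/(433 + 21918) = -72588/22351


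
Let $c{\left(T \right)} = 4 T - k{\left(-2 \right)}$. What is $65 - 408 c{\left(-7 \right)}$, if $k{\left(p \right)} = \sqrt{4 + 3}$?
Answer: $11489 + 408 \sqrt{7} \approx 12568.0$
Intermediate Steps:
$k{\left(p \right)} = \sqrt{7}$
$c{\left(T \right)} = - \sqrt{7} + 4 T$ ($c{\left(T \right)} = 4 T - \sqrt{7} = - \sqrt{7} + 4 T$)
$65 - 408 c{\left(-7 \right)} = 65 - 408 \left(- \sqrt{7} + 4 \left(-7\right)\right) = 65 - 408 \left(- \sqrt{7} - 28\right) = 65 - 408 \left(-28 - \sqrt{7}\right) = 65 + \left(11424 + 408 \sqrt{7}\right) = 11489 + 408 \sqrt{7}$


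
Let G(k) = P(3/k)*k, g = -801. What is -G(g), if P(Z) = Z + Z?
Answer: -6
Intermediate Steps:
P(Z) = 2*Z
G(k) = 6 (G(k) = (2*(3/k))*k = (6/k)*k = 6)
-G(g) = -1*6 = -6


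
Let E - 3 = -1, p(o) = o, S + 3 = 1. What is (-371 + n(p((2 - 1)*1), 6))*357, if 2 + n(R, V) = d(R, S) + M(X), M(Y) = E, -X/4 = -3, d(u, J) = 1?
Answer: -132090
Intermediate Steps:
S = -2 (S = -3 + 1 = -2)
X = 12 (X = -4*(-3) = 12)
E = 2 (E = 3 - 1 = 2)
M(Y) = 2
n(R, V) = 1 (n(R, V) = -2 + (1 + 2) = -2 + 3 = 1)
(-371 + n(p((2 - 1)*1), 6))*357 = (-371 + 1)*357 = -370*357 = -132090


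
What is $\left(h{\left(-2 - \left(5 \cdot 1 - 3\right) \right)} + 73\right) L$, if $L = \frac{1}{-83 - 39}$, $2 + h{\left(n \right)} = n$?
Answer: $- \frac{67}{122} \approx -0.54918$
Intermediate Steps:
$h{\left(n \right)} = -2 + n$
$L = - \frac{1}{122}$ ($L = \frac{1}{-122} = - \frac{1}{122} \approx -0.0081967$)
$\left(h{\left(-2 - \left(5 \cdot 1 - 3\right) \right)} + 73\right) L = \left(\left(-2 - \left(-1 + 5\right)\right) + 73\right) \left(- \frac{1}{122}\right) = \left(\left(-2 - 4\right) + 73\right) \left(- \frac{1}{122}\right) = \left(-6 + 73\right) \left(- \frac{1}{122}\right) = 67 \left(- \frac{1}{122}\right) = - \frac{67}{122}$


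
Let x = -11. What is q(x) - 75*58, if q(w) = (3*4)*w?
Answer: -4482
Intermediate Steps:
q(w) = 12*w
q(x) - 75*58 = 12*(-11) - 75*58 = -132 - 4350 = -4482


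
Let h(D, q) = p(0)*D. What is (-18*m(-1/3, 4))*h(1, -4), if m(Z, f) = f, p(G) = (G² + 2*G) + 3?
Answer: -216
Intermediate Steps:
p(G) = 3 + G² + 2*G
h(D, q) = 3*D (h(D, q) = (3 + 0² + 2*0)*D = (3 + 0 + 0)*D = 3*D)
(-18*m(-1/3, 4))*h(1, -4) = (-18*4)*(3*1) = -72*3 = -216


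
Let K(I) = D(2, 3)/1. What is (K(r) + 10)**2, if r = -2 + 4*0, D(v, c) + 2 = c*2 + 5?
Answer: 361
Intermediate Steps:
D(v, c) = 3 + 2*c (D(v, c) = -2 + (c*2 + 5) = -2 + (2*c + 5) = -2 + (5 + 2*c) = 3 + 2*c)
r = -2 (r = -2 + 0 = -2)
K(I) = 9 (K(I) = (3 + 2*3)/1 = (3 + 6)*1 = 9*1 = 9)
(K(r) + 10)**2 = (9 + 10)**2 = 19**2 = 361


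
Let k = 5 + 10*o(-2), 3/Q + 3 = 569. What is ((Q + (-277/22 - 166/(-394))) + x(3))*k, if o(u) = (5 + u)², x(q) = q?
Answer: -533909595/613261 ≈ -870.61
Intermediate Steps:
Q = 3/566 (Q = 3/(-3 + 569) = 3/566 ≈ 0.0053004)
k = 95 (k = 5 + 10*(5 - 2)² = 5 + 10*3² = 5 + 10*9 = 5 + 90 = 95)
((Q + (-277/22 - 166/(-394))) + x(3))*k = ((3/566 + (-277/22 - 166/(-394))) + 3)*95 = ((3/566 + (-277*1/22 - 166*(-1/394))) + 3)*95 = ((3/566 + (-277/22 + 83/197)) + 3)*95 = ((3/566 - 52743/4334) + 3)*95 = (-7459884/613261 + 3)*95 = -5620101/613261*95 = -533909595/613261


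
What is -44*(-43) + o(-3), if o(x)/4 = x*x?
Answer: 1928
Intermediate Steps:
o(x) = 4*x**2 (o(x) = 4*(x*x) = 4*x**2)
-44*(-43) + o(-3) = -44*(-43) + 4*(-3)**2 = 1892 + 4*9 = 1892 + 36 = 1928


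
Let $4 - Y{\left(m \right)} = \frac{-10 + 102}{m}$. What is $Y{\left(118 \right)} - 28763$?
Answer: $- \frac{1696827}{59} \approx -28760.0$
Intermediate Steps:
$Y{\left(m \right)} = 4 - \frac{92}{m}$ ($Y{\left(m \right)} = 4 - \frac{-10 + 102}{m} = 4 - \frac{92}{m}$)
$Y{\left(118 \right)} - 28763 = \left(4 - \frac{92}{118}\right) - 28763 = \left(4 - \frac{46}{59}\right) - 28763 = \frac{190}{59} - 28763 = - \frac{1696827}{59}$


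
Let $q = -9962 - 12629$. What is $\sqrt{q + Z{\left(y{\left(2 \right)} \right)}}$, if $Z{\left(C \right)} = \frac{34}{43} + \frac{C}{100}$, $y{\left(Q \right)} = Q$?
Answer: $\frac{i \sqrt{4176926002}}{430} \approx 150.3 i$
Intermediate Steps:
$Z{\left(C \right)} = \frac{34}{43} + \frac{C}{100}$ ($Z{\left(C \right)} = 34 \cdot \frac{1}{43} + C \frac{1}{100} = \frac{34}{43} + \frac{C}{100}$)
$q = -22591$
$\sqrt{q + Z{\left(y{\left(2 \right)} \right)}} = \sqrt{-22591 + \left(\frac{34}{43} + \frac{1}{100} \cdot 2\right)} = \sqrt{-22591 + \left(\frac{34}{43} + \frac{1}{50}\right)} = \sqrt{-22591 + \frac{1743}{2150}} = \sqrt{- \frac{48568907}{2150}} = \frac{i \sqrt{4176926002}}{430}$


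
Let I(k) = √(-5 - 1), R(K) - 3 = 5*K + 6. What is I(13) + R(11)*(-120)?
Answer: -7680 + I*√6 ≈ -7680.0 + 2.4495*I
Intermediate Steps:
R(K) = 9 + 5*K (R(K) = 3 + (5*K + 6) = 3 + (6 + 5*K) = 9 + 5*K)
I(k) = I*√6 (I(k) = √(-6) = I*√6)
I(13) + R(11)*(-120) = I*√6 + (9 + 5*11)*(-120) = I*√6 + (9 + 55)*(-120) = I*√6 + 64*(-120) = I*√6 - 7680 = -7680 + I*√6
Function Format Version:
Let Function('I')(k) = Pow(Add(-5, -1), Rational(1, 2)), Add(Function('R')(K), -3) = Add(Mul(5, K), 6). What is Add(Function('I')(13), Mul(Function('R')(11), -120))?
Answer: Add(-7680, Mul(I, Pow(6, Rational(1, 2)))) ≈ Add(-7680.0, Mul(2.4495, I))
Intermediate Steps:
Function('R')(K) = Add(9, Mul(5, K)) (Function('R')(K) = Add(3, Add(Mul(5, K), 6)) = Add(3, Add(6, Mul(5, K))) = Add(9, Mul(5, K)))
Function('I')(k) = Mul(I, Pow(6, Rational(1, 2))) (Function('I')(k) = Pow(-6, Rational(1, 2)) = Mul(I, Pow(6, Rational(1, 2))))
Add(Function('I')(13), Mul(Function('R')(11), -120)) = Add(Mul(I, Pow(6, Rational(1, 2))), Mul(Add(9, Mul(5, 11)), -120)) = Add(Mul(I, Pow(6, Rational(1, 2))), Mul(Add(9, 55), -120)) = Add(Mul(I, Pow(6, Rational(1, 2))), Mul(64, -120)) = Add(Mul(I, Pow(6, Rational(1, 2))), -7680) = Add(-7680, Mul(I, Pow(6, Rational(1, 2))))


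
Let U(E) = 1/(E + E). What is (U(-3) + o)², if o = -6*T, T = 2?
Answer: 5329/36 ≈ 148.03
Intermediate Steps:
o = -12 (o = -6*2 = -12)
U(E) = 1/(2*E)
(U(-3) + o)² = ((½)/(-3) - 12)² = ((½)*(-⅓) - 12)² = (-⅙ - 12)² = (-73/6)² = 5329/36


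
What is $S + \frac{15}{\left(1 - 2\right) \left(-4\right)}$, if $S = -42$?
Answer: $- \frac{153}{4} \approx -38.25$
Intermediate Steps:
$S + \frac{15}{\left(1 - 2\right) \left(-4\right)} = -42 + \frac{15}{\left(1 - 2\right) \left(-4\right)} = -42 + \frac{15}{\left(-1\right) \left(-4\right)} = -42 + \frac{15}{4} = - \frac{153}{4}$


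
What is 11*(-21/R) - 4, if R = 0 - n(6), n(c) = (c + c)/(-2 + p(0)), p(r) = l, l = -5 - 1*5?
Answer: -235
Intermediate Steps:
l = -10 (l = -5 - 5 = -10)
p(r) = -10
n(c) = -c/6 (n(c) = (c + c)/(-2 - 10) = (2*c)/(-12) = (2*c)*(-1/12) = -c/6)
R = 1 (R = 0 - (-1)*6/6 = 0 - 1*(-1) = 0 + 1 = 1)
11*(-21/R) - 4 = 11*(-21/1) - 4 = 11*(-21*1) - 4 = 11*(-21) - 4 = -231 - 4 = -235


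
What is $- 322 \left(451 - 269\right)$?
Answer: $-58604$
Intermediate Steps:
$- 322 \left(451 - 269\right) = \left(-322\right) 182 = -58604$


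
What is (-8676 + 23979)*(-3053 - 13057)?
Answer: -246531330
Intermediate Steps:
(-8676 + 23979)*(-3053 - 13057) = 15303*(-16110) = -246531330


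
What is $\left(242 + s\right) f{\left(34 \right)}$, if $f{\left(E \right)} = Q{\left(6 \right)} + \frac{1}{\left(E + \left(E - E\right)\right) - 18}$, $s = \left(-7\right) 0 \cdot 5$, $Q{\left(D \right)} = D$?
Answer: $\frac{11737}{8} \approx 1467.1$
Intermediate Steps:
$s = 0$ ($s = 0 \cdot 5 = 0$)
$f{\left(E \right)} = 6 + \frac{1}{-18 + E}$ ($f{\left(E \right)} = 6 + \frac{1}{\left(E + \left(E - E\right)\right) - 18} = 6 + \frac{1}{\left(E + 0\right) - 18} = 6 + \frac{1}{E - 18} = 6 + \frac{1}{-18 + E}$)
$\left(242 + s\right) f{\left(34 \right)} = \left(242 + 0\right) \frac{-107 + 6 \cdot 34}{-18 + 34} = 242 \frac{-107 + 204}{16} = 242 \cdot \frac{1}{16} \cdot 97 = 242 \cdot \frac{97}{16} = \frac{11737}{8}$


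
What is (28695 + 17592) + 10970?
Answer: 57257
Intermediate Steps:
(28695 + 17592) + 10970 = 46287 + 10970 = 57257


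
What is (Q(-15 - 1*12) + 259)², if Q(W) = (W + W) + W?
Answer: 31684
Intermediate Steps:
Q(W) = 3*W (Q(W) = 2*W + W = 3*W)
(Q(-15 - 1*12) + 259)² = (3*(-15 - 1*12) + 259)² = (3*(-15 - 12) + 259)² = (3*(-27) + 259)² = (-81 + 259)² = 178² = 31684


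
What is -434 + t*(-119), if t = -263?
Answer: 30863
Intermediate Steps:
-434 + t*(-119) = -434 - 263*(-119) = -434 + 31297 = 30863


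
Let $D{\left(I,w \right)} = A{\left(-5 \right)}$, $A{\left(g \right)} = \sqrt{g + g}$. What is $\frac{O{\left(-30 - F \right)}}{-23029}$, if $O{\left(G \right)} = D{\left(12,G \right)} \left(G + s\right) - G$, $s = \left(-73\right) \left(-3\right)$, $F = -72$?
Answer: $\frac{42}{23029} - \frac{261 i \sqrt{10}}{23029} \approx 0.0018238 - 0.03584 i$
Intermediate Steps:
$A{\left(g \right)} = \sqrt{2} \sqrt{g}$ ($A{\left(g \right)} = \sqrt{2 g} = \sqrt{2} \sqrt{g}$)
$D{\left(I,w \right)} = i \sqrt{10}$ ($D{\left(I,w \right)} = \sqrt{2} \sqrt{-5} = \sqrt{2} i \sqrt{5} = i \sqrt{10}$)
$s = 219$
$O{\left(G \right)} = - G + i \sqrt{10} \left(219 + G\right)$ ($O{\left(G \right)} = i \sqrt{10} \left(G + 219\right) - G = i \sqrt{10} \left(219 + G\right) - G = - G + i \sqrt{10} \left(219 + G\right)$)
$\frac{O{\left(-30 - F \right)}}{-23029} = \frac{- (-30 - -72) + 219 i \sqrt{10} + i \left(-30 - -72\right) \sqrt{10}}{-23029} = \left(- (-30 + 72) + 219 i \sqrt{10} + i \left(-30 + 72\right) \sqrt{10}\right) \left(- \frac{1}{23029}\right) = \left(\left(-1\right) 42 + 219 i \sqrt{10} + i 42 \sqrt{10}\right) \left(- \frac{1}{23029}\right) = \left(-42 + 219 i \sqrt{10} + 42 i \sqrt{10}\right) \left(- \frac{1}{23029}\right) = \left(-42 + 261 i \sqrt{10}\right) \left(- \frac{1}{23029}\right) = \frac{42}{23029} - \frac{261 i \sqrt{10}}{23029}$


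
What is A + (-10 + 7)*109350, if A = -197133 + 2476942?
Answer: 1951759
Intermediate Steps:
A = 2279809
A + (-10 + 7)*109350 = 2279809 + (-10 + 7)*109350 = 2279809 - 3*109350 = 2279809 - 328050 = 1951759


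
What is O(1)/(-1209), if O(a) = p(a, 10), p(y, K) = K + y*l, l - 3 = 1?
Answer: -14/1209 ≈ -0.011580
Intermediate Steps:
l = 4 (l = 3 + 1 = 4)
p(y, K) = K + 4*y (p(y, K) = K + y*4 = K + 4*y)
O(a) = 10 + 4*a
O(1)/(-1209) = (10 + 4*1)/(-1209) = (10 + 4)*(-1/1209) = 14*(-1/1209) = -14/1209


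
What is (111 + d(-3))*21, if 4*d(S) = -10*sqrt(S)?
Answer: 2331 - 105*I*sqrt(3)/2 ≈ 2331.0 - 90.933*I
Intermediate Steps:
d(S) = -5*sqrt(S)/2 (d(S) = (-10*sqrt(S))/4 = -5*sqrt(S)/2)
(111 + d(-3))*21 = (111 - 5*I*sqrt(3)/2)*21 = 2331 - 105*I*sqrt(3)/2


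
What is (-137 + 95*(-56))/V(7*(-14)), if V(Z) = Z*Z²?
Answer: 5457/941192 ≈ 0.0057980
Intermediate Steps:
V(Z) = Z³
(-137 + 95*(-56))/V(7*(-14)) = (-137 + 95*(-56))/((7*(-14))³) = (-137 - 5320)/((-98)³) = -5457/(-941192) = -5457*(-1/941192) = 5457/941192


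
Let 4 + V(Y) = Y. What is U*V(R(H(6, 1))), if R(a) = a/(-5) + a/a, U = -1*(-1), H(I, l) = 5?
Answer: -4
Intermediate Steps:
U = 1
R(a) = 1 - a/5 (R(a) = a*(-⅕) + 1 = -a/5 + 1 = 1 - a/5)
V(Y) = -4 + Y
U*V(R(H(6, 1))) = 1*(-4 + (1 - ⅕*5)) = 1*(-4 + (1 - 1)) = 1*(-4 + 0) = 1*(-4) = -4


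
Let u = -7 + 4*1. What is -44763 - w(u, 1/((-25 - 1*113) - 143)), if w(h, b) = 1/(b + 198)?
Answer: -2490479312/55637 ≈ -44763.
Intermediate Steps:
u = -3 (u = -7 + 4 = -3)
w(h, b) = 1/(198 + b)
-44763 - w(u, 1/((-25 - 1*113) - 143)) = -44763 - 1/(198 + 1/((-25 - 1*113) - 143)) = -44763 - 1/(198 + 1/((-25 - 113) - 143)) = -44763 - 1/(198 + 1/(-138 - 143)) = -44763 - 1/(198 + 1/(-281)) = -44763 - 1/(198 - 1/281) = -44763 - 1/55637/281 = -44763 - 1*281/55637 = -44763 - 281/55637 = -2490479312/55637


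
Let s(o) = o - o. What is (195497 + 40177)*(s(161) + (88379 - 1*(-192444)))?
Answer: 66182679702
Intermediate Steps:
s(o) = 0
(195497 + 40177)*(s(161) + (88379 - 1*(-192444))) = (195497 + 40177)*(0 + (88379 - 1*(-192444))) = 235674*(0 + (88379 + 192444)) = 235674*(0 + 280823) = 235674*280823 = 66182679702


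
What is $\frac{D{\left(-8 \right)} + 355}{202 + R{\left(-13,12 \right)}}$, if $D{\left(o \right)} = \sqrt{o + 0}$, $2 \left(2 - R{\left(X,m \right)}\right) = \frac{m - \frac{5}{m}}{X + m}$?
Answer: $\frac{1704}{1007} + \frac{48 i \sqrt{2}}{5035} \approx 1.6922 + 0.013482 i$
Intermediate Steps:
$R{\left(X,m \right)} = 2 - \frac{m - \frac{5}{m}}{2 \left(X + m\right)}$ ($R{\left(X,m \right)} = 2 - \frac{\left(m - \frac{5}{m}\right) \frac{1}{X + m}}{2} = 2 - \frac{\frac{1}{X + m} \left(m - \frac{5}{m}\right)}{2} = 2 - \frac{m - \frac{5}{m}}{2 \left(X + m\right)}$)
$D{\left(o \right)} = \sqrt{o}$
$\frac{D{\left(-8 \right)} + 355}{202 + R{\left(-13,12 \right)}} = \frac{\sqrt{-8} + 355}{202 + \frac{5 + 3 \cdot 12^{2} + 4 \left(-13\right) 12}{2 \cdot 12 \left(-13 + 12\right)}} = \frac{2 i \sqrt{2} + 355}{202 + \frac{1}{2} \cdot \frac{1}{12} \frac{1}{-1} \left(5 + 3 \cdot 144 - 624\right)} = \frac{355 + 2 i \sqrt{2}}{202 + \frac{1}{2} \cdot \frac{1}{12} \left(-1\right) \left(5 + 432 - 624\right)} = \frac{355 + 2 i \sqrt{2}}{202 + \frac{1}{2} \cdot \frac{1}{12} \left(-1\right) \left(-187\right)} = \frac{355 + 2 i \sqrt{2}}{202 + \frac{187}{24}} = \frac{355 + 2 i \sqrt{2}}{\frac{5035}{24}} = \left(355 + 2 i \sqrt{2}\right) \frac{24}{5035} = \frac{1704}{1007} + \frac{48 i \sqrt{2}}{5035}$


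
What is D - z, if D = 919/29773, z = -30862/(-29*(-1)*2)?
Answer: 459453814/863417 ≈ 532.13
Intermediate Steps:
z = -15431/29 (z = -30862/(29*2) = -30862/58 = -30862*1/58 = -15431/29 ≈ -532.10)
D = 919/29773 (D = 919*(1/29773) = 919/29773 ≈ 0.030867)
D - z = 919/29773 - 1*(-15431/29) = 919/29773 + 15431/29 = 459453814/863417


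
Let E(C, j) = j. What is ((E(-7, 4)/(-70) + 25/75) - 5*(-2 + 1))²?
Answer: 306916/11025 ≈ 27.838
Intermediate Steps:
((E(-7, 4)/(-70) + 25/75) - 5*(-2 + 1))² = ((4/(-70) + 25/75) - 5*(-2 + 1))² = ((4*(-1/70) + 25*(1/75)) - 5*(-1))² = ((-2/35 + ⅓) + 5)² = (29/105 + 5)² = (554/105)² = 306916/11025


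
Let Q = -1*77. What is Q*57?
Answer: -4389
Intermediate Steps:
Q = -77
Q*57 = -77*57 = -4389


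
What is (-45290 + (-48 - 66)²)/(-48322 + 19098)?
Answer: 16147/14612 ≈ 1.1051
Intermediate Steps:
(-45290 + (-48 - 66)²)/(-48322 + 19098) = (-45290 + (-114)²)/(-29224) = (-45290 + 12996)*(-1/29224) = -32294*(-1/29224) = 16147/14612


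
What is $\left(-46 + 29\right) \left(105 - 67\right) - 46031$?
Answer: $-46677$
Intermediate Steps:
$\left(-46 + 29\right) \left(105 - 67\right) - 46031 = \left(-17\right) 38 - 46031 = -646 - 46031 = -46677$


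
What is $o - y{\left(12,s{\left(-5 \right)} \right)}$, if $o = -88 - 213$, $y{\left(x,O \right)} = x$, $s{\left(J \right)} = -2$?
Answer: $-313$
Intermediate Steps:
$o = -301$ ($o = -88 - 213 = -301$)
$o - y{\left(12,s{\left(-5 \right)} \right)} = -301 - 12 = -313$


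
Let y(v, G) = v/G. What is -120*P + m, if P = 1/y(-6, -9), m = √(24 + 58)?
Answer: -180 + √82 ≈ -170.94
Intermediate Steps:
m = √82 ≈ 9.0554
P = 3/2 (P = 1/(-6/(-9)) = 1/(-6*(-⅑)) = 1/(⅔) = 3/2 ≈ 1.5000)
-120*P + m = -120*3/2 + √82 = -180 + √82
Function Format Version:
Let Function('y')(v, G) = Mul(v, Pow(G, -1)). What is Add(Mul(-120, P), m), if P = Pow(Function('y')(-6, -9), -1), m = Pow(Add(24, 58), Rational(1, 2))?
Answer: Add(-180, Pow(82, Rational(1, 2))) ≈ -170.94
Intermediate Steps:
m = Pow(82, Rational(1, 2)) ≈ 9.0554
P = Rational(3, 2) (P = Pow(Mul(-6, Pow(-9, -1)), -1) = Pow(Mul(-6, Rational(-1, 9)), -1) = Pow(Rational(2, 3), -1) = Rational(3, 2) ≈ 1.5000)
Add(Mul(-120, P), m) = Add(Mul(-120, Rational(3, 2)), Pow(82, Rational(1, 2))) = Add(-180, Pow(82, Rational(1, 2)))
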